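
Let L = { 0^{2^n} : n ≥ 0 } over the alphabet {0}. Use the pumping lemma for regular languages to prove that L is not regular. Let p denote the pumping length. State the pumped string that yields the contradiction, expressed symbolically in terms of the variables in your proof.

0^{2^p+k}

Assume L is regular. Let p be the pumping length given by the pumping lemma.
Take w = 0^{2^p} ∈ L with |w| = 2^p ≥ p.
By the pumping lemma, w = xyz with |xy| ≤ p and |y| ≥ 1.
Then y = 0^k for some k with 1 ≤ k ≤ p.
Pump with i = 2: xy^2z = 0^{2^p+k}. Since 1 ≤ k ≤ p < 2^p, we have 2^p < 2^p+k < 2^{p+1}, so 2^p+k is not a power of 2. So xy^2z ∉ L.
This is a contradiction; hence L is not regular.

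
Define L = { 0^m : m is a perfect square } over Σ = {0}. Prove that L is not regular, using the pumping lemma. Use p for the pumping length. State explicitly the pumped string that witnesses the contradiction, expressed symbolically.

0^{p²+k}

Suppose for contradiction that L is regular, and let p be the pumping length.
Take w = 0^{p²} ∈ L with |w| = p² ≥ p.
Write w = xyz as guaranteed by the lemma, with |xy| ≤ p and y is nonempty.
Then y = 0^k for some k with 1 ≤ k ≤ p.
Pump with i = 2: xy^2z = 0^{p²+k}. Since 1 ≤ k ≤ p, p² < p²+k ≤ p²+p < (p+1)², so p²+k lies strictly between consecutive squares and is not a perfect square. So xy^2z ∉ L.
This contradicts the pumping lemma, so L is not regular.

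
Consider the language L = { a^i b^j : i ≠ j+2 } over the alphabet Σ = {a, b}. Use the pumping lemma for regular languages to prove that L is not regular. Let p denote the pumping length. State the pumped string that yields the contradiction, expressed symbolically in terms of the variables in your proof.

a^{p+p!} b^{p+p!-2}

Assume L is regular. Let p be the pumping length given by the pumping lemma.
Choose w = a^p b^{p+p!-2}. Since p ≠ (p+p!-2)+2 = p+p!, w ∈ L; and |w| ≥ p.
By the pumping lemma, w = xyz with |xy| ≤ p and y is nonempty.
The first p characters of w are a's, so xy (and hence y) consists only of a's. Write y = a^k, 1 ≤ k ≤ p.
Since 1 ≤ k ≤ p, k divides p!; set t = 1 + p!/k. Then xy^t z has p + (p!/k)·k = p + p! copies of a. Now the a-count is p+p! and (b-count)+2 = (p+p!-2)+2 = p+p!, so i ≠ j+2 fails. So xy^t z = a^{p+p!} b^{p+p!-2} ∉ L.
This contradicts the pumping lemma, so L is not regular.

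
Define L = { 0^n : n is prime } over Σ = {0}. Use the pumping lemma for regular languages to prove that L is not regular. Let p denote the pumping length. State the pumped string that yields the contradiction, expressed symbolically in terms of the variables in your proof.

0^{q(1+k)}

Assume L is regular; let p be its pumping constant.
Let q be a prime with q ≥ p+2 (infinitely many primes exist), and take w = 0^q ∈ L with |w| = q ≥ p.
Write w = xyz as guaranteed by the lemma, with |xy| ≤ p and |y| > 0.
Then y = 0^k for some k with 1 ≤ k ≤ p.
Since 1 ≤ k ≤ p, |xz| = q-k. Pump with i = q+1: |xy^{q+1}z| = (q-k)+(q+1)k = q+qk = q(1+k), which is composite (both factors ≥ 2). So xy^{q+1}z = 0^{q(1+k)} ∉ L.
This is a contradiction; hence L is not regular.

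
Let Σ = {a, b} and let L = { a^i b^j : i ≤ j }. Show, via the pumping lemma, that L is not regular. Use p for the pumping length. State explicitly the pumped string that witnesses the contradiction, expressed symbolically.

a^{p+k} b^p

Assume L is regular. Let p be the pumping length given by the pumping lemma.
Choose w = a^p b^p ∈ L, with |w| = 2p ≥ p.
Write w = xyz as guaranteed by the lemma, with |xy| ≤ p and |y| > 0.
The first p characters of w are a's, so xy (and hence y) consists only of a's. Write y = a^k, 1 ≤ k ≤ p.
Consider xy^2z = a^{p+k} b^p. Since k ≥ 1, the a-count p+k exceeds the b-count p, so i ≤ j fails; thus xy^2z ∉ L.
Contradiction. Therefore L is not regular.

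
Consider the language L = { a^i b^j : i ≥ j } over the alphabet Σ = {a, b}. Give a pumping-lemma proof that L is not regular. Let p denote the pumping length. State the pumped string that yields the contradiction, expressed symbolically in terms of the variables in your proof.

a^{p-k} b^p

Assume L is regular; let p be its pumping constant.
Choose w = a^p b^p ∈ L, with |w| = 2p ≥ p.
By the pumping lemma, w = xyz with |xy| ≤ p and y is nonempty.
Because |xy| ≤ p and w begins with p copies of a, we have y = a^k with 1 ≤ k ≤ p.
Consider xy^0z = xz = a^{p-k} b^p. Since k ≥ 1, the a-count p-k is less than p, so i ≥ j fails; thus xz ∉ L.
Contradiction. Therefore L is not regular.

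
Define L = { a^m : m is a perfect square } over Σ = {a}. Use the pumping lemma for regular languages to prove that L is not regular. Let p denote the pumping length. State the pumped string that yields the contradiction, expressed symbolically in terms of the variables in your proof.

Assume L is regular; let p be its pumping constant.
Take w = a^{p²} ∈ L with |w| = p² ≥ p.
Write w = xyz as guaranteed by the lemma, with |xy| ≤ p and |y| ≥ 1.
Then y = a^k for some k with 1 ≤ k ≤ p.
Pump with i = 2: xy^2z = a^{p²+k}. Since 1 ≤ k ≤ p, p² < p²+k ≤ p²+p < (p+1)², so p²+k lies strictly between consecutive squares and is not a perfect square. So xy^2z ∉ L.
This contradicts the pumping lemma, so L is not regular.

a^{p²+k}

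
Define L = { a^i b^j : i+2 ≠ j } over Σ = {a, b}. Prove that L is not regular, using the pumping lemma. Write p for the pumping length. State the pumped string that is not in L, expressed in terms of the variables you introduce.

a^{p+p!} b^{p+p!+2}

Assume L is regular. Let p be the pumping length given by the pumping lemma.
Choose w = a^p b^{p+p!+2}. Since p ≠ (p+p!+2)-2 = p+p!, w ∈ L; and |w| ≥ p.
Write w = xyz as guaranteed by the lemma, with |xy| ≤ p and |y| ≥ 1.
Because |xy| ≤ p and w begins with p copies of a, we have y = a^k with 1 ≤ k ≤ p.
Since 1 ≤ k ≤ p, k divides p!; set t = 1 + p!/k. Then xy^t z has p + (p!/k)·k = p + p! copies of a. Now the a-count is p+p! and (b-count)-2 = (p+p!+2)-2 = p+p!, so i+2 ≠ j fails. So xy^t z = a^{p+p!} b^{p+p!+2} ∉ L.
This is a contradiction; hence L is not regular.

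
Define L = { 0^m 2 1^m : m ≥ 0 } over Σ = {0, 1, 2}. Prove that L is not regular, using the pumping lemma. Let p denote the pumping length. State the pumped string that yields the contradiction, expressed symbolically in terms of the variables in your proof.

0^{p+k} 2 1^p

Assume L is regular; let p be its pumping constant.
Take w = 0^p 2 1^p ∈ L with |w| = 2p+1 ≥ p.
By the pumping lemma, w = xyz with |xy| ≤ p and y is nonempty.
The first p characters of w are 0's, so xy (and hence y) consists only of 0's. Write y = 0^k, 1 ≤ k ≤ p.
Pump with i = 2: xy^2z = 0^{p+k} 2 1^p, which would require p+k = p. But k ≥ 1, so xy^2z ∉ L.
This contradicts the pumping lemma, so L is not regular.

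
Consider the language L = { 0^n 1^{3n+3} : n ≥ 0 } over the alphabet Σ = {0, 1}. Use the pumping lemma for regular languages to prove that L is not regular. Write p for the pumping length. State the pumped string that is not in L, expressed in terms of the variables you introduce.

Assume L is regular; let p be its pumping constant.
Let w = 0^p 1^{3p+3} ∈ L; note |w| = 4p+3 ≥ p.
By the pumping lemma, w = xyz with |xy| ≤ p and |y| ≥ 1.
The first p characters of w are 0's, so xy (and hence y) consists only of 0's. Write y = 0^k, 1 ≤ k ≤ p.
Pump with i = 2: xy^2z = 0^{p+k} 1^{3p+3}. For this to lie in L we would need 3p+3 = 3(p+k)+3, which forces k = 0. But k ≥ 1, so xy^2z ∉ L.
Contradiction. Therefore L is not regular.

0^{p+k} 1^{3p+3}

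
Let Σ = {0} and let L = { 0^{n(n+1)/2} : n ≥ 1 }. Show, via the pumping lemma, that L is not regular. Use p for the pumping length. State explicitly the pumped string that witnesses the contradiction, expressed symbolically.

0^{p(p+1)/2+k}

Toward a contradiction, assume L is regular with pumping length p.
Take w = 0^{p(p+1)/2} ∈ L with |w| = p(p+1)/2 ≥ p.
The pumping lemma gives a decomposition w = xyz where |xy| ≤ p and |y| > 0.
Then y = 0^k for some k with 1 ≤ k ≤ p.
Pump with i = 2: xy^2z = 0^{p(p+1)/2+k}. Since 1 ≤ k ≤ p, p(p+1)/2 < p(p+1)/2+k ≤ p(p+1)/2+p < (p+1)(p+2)/2, so p(p+1)/2+k is strictly between consecutive triangular numbers. So xy^2z ∉ L.
This is a contradiction; hence L is not regular.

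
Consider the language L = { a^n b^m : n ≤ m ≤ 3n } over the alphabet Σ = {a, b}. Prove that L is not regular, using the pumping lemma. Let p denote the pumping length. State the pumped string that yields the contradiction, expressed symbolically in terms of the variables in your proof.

a^{p+k} b^p

Toward a contradiction, assume L is regular with pumping length p.
Take w = a^p b^p ∈ L (since p ≤ p ≤ 3p), with |w| = 2p ≥ p.
The pumping lemma gives a decomposition w = xyz where |xy| ≤ p and |y| ≥ 1.
The first p characters of w are a's, so xy (and hence y) consists only of a's. Write y = a^k, 1 ≤ k ≤ p.
Pump with i = 2: xy^2z = a^{p+k} b^p. Now n = p+k > p = m, so the condition n ≤ m fails. Thus xy^2z ∉ L.
This is a contradiction; hence L is not regular.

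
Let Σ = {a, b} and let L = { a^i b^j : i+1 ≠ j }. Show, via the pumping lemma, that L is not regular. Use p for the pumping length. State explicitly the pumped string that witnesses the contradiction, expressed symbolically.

a^{p+p!} b^{p+p!+1}

Suppose for contradiction that L is regular, and let p be the pumping length.
Choose w = a^p b^{p+p!+1}. Since p ≠ (p+p!+1)-1 = p+p!, w ∈ L; and |w| ≥ p.
Write w = xyz as guaranteed by the lemma, with |xy| ≤ p and |y| > 0.
The first p characters of w are a's, so xy (and hence y) consists only of a's. Write y = a^k, 1 ≤ k ≤ p.
Since 1 ≤ k ≤ p, k divides p!; set t = 1 + p!/k. Then xy^t z has p + (p!/k)·k = p + p! copies of a. Now the a-count is p+p! and (b-count)-1 = (p+p!+1)-1 = p+p!, so i+1 ≠ j fails. So xy^t z = a^{p+p!} b^{p+p!+1} ∉ L.
This contradicts the pumping lemma, so L is not regular.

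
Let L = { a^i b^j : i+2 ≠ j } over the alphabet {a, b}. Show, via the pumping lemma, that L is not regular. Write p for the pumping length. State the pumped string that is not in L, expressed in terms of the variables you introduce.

Assume L is regular. Let p be the pumping length given by the pumping lemma.
Choose w = a^p b^{p+p!+2}. Since p ≠ (p+p!+2)-2 = p+p!, w ∈ L; and |w| ≥ p.
Write w = xyz as guaranteed by the lemma, with |xy| ≤ p and |y| ≥ 1.
Because |xy| ≤ p and w begins with p copies of a, we have y = a^k with 1 ≤ k ≤ p.
Since 1 ≤ k ≤ p, k divides p!; set t = 1 + p!/k. Then xy^t z has p + (p!/k)·k = p + p! copies of a. Now the a-count is p+p! and (b-count)-2 = (p+p!+2)-2 = p+p!, so i+2 ≠ j fails. So xy^t z = a^{p+p!} b^{p+p!+2} ∉ L.
Contradiction. Therefore L is not regular.

a^{p+p!} b^{p+p!+2}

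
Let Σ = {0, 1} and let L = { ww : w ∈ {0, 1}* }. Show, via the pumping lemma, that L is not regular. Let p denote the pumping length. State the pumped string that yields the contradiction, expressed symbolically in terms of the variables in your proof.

0^{p+k} 1^p 0^p 1^p

Assume L is regular; let p be its pumping constant.
Take w = 0^p 1^p 0^p 1^p = uu where u = 0^p1^p; then w ∈ L and |w| = 4p ≥ p.
The pumping lemma gives a decomposition w = xyz where |xy| ≤ p and |y| ≥ 1.
Since the first p symbols of w are all 0's and |xy| ≤ p, y lies entirely in the leading 0-block: y = 0^k for some k with 1 ≤ k ≤ p.
Pump with i = 2: xy^2z = 0^{p+k} 1^p 0^p 1^p, of length 4p+k. Suppose this equals vv. The string starts with 0 and ends with 1, so v does too; thus the boundary between the two copies of v is a 1→0 transition. There is exactly one such transition, at position 2p+k, so |v| = 2p+k and |vv| = 4p+2k ≠ 4p+k since k ≥ 1. So xy^2z ∉ L.
Contradiction. Therefore L is not regular.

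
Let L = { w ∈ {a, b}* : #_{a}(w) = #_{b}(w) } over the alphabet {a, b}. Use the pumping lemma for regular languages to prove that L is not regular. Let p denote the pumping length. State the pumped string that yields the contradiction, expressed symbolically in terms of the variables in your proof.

a^{p+k} b^p

Toward a contradiction, assume L is regular with pumping length p.
Choose w = a^p b^p ∈ L with |w| = 2p ≥ p.
Write w = xyz as guaranteed by the lemma, with |xy| ≤ p and |y| > 0.
Since the first p symbols of w are all a's and |xy| ≤ p, y lies entirely in the leading a-block: y = a^k for some k with 1 ≤ k ≤ p.
Pump with i = 2: xy^2z = a^{p+k} b^p has p+k occurrences of a but only p of b. Since k ≥ 1 the counts differ, so xy^2z ∉ L.
This is a contradiction; hence L is not regular.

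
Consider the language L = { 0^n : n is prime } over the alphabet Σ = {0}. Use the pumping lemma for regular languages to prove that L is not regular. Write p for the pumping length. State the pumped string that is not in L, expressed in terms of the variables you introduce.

Toward a contradiction, assume L is regular with pumping length p.
Let q be a prime with q ≥ p+2 (infinitely many primes exist), and take w = 0^q ∈ L with |w| = q ≥ p.
Write w = xyz as guaranteed by the lemma, with |xy| ≤ p and |y| > 0.
Then y = 0^k for some k with 1 ≤ k ≤ p.
Since 1 ≤ k ≤ p, |xz| = q-k. Pump with i = q+1: |xy^{q+1}z| = (q-k)+(q+1)k = q+qk = q(1+k), which is composite (both factors ≥ 2). So xy^{q+1}z = 0^{q(1+k)} ∉ L.
This contradicts the pumping lemma, so L is not regular.

0^{q(1+k)}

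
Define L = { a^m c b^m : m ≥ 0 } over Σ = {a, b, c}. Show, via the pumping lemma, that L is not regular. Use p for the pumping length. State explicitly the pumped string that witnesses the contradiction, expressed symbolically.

a^{p+k} c b^p

Assume L is regular. Let p be the pumping length given by the pumping lemma.
Take w = a^p c b^p ∈ L with |w| = 2p+1 ≥ p.
By the pumping lemma, w = xyz with |xy| ≤ p and |y| > 0.
The first p characters of w are a's, so xy (and hence y) consists only of a's. Write y = a^k, 1 ≤ k ≤ p.
Pump with i = 2: xy^2z = a^{p+k} c b^p, which would require p+k = p. But k ≥ 1, so xy^2z ∉ L.
Contradiction. Therefore L is not regular.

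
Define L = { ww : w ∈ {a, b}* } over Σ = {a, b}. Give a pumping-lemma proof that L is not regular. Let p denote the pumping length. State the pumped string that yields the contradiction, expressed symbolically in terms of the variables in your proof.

a^{p+k} b^p a^p b^p

Assume L is regular; let p be its pumping constant.
Take w = a^p b^p a^p b^p = uu where u = a^pb^p; then w ∈ L and |w| = 4p ≥ p.
Write w = xyz as guaranteed by the lemma, with |xy| ≤ p and |y| ≥ 1.
Because |xy| ≤ p and w begins with p copies of a, we have y = a^k with 1 ≤ k ≤ p.
Pump with i = 2: xy^2z = a^{p+k} b^p a^p b^p, of length 4p+k. Suppose this equals vv. The string starts with a and ends with b, so v does too; thus the boundary between the two copies of v is a b→a transition. There is exactly one such transition, at position 2p+k, so |v| = 2p+k and |vv| = 4p+2k ≠ 4p+k since k ≥ 1. So xy^2z ∉ L.
This contradicts the pumping lemma, so L is not regular.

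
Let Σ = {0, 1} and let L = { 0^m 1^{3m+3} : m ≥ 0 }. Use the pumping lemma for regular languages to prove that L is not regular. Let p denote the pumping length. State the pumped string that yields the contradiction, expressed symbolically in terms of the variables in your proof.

Toward a contradiction, assume L is regular with pumping length p.
Take w = 0^p 1^{3p+3}. Then w ∈ L and |w| = 4p+3 ≥ p.
By the pumping lemma, w = xyz with |xy| ≤ p and |y| > 0.
Since the first p symbols of w are all 0's and |xy| ≤ p, y lies entirely in the leading 0-block: y = 0^k for some k with 1 ≤ k ≤ p.
Pump with i = 2: xy^2z = 0^{p+k} 1^{3p+3}. For this to lie in L we would need 3p+3 = 3(p+k)+3, which forces k = 0. But k ≥ 1, so xy^2z ∉ L.
This contradicts the pumping lemma, so L is not regular.

0^{p+k} 1^{3p+3}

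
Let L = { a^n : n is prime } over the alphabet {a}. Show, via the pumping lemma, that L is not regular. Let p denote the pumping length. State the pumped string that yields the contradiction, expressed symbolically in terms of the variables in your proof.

Toward a contradiction, assume L is regular with pumping length p.
Let q be a prime with q ≥ p+2 (infinitely many primes exist), and take w = a^q ∈ L with |w| = q ≥ p.
Write w = xyz as guaranteed by the lemma, with |xy| ≤ p and |y| > 0.
Then y = a^k for some k with 1 ≤ k ≤ p.
Since 1 ≤ k ≤ p, |xz| = q-k. Pump with i = q+1: |xy^{q+1}z| = (q-k)+(q+1)k = q+qk = q(1+k), which is composite (both factors ≥ 2). So xy^{q+1}z = a^{q(1+k)} ∉ L.
This contradicts the pumping lemma, so L is not regular.

a^{q(1+k)}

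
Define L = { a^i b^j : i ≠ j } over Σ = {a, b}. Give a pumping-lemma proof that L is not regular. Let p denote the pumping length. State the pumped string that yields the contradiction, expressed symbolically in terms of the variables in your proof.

a^{p+p!} b^{p+p!}

Assume L is regular; let p be its pumping constant.
Choose w = a^p b^{p+p!}. Since p ≠ p+p!, w ∈ L; and |w| ≥ p.
Write w = xyz as guaranteed by the lemma, with |xy| ≤ p and |y| ≥ 1.
The first p characters of w are a's, so xy (and hence y) consists only of a's. Write y = a^k, 1 ≤ k ≤ p.
Since 1 ≤ k ≤ p, k divides p!; set t = 1 + p!/k. Then xy^t z has p + (p!/k)·k = p + p! copies of a. Now the a-count equals the b-count, so i ≠ j fails. So xy^t z = a^{p+p!} b^{p+p!} ∉ L.
This contradicts the pumping lemma, so L is not regular.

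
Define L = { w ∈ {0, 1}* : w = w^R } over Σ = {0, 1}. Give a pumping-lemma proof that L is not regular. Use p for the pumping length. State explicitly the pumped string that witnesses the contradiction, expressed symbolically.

Assume L is regular. Let p be the pumping length given by the pumping lemma.
Take w = 0^p 1 0^p, a palindrome of length 2p+1 ≥ p.
Write w = xyz as guaranteed by the lemma, with |xy| ≤ p and |y| > 0.
Because |xy| ≤ p and w begins with p copies of 0, we have y = 0^k with 1 ≤ k ≤ p.
Pump with i = 2: xy^2z = 0^{p+k} 1 0^p. Its reverse is 0^p 1 0^{p+k}, which differs from xy^2z since k ≥ 1. So xy^2z is not a palindrome and xy^2z ∉ L.
This contradicts the pumping lemma, so L is not regular.

0^{p+k} 1 0^p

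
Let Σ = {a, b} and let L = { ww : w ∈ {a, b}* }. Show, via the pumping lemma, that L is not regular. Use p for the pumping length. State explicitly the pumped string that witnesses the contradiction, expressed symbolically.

a^{p+k} b^p a^p b^p

Assume L is regular; let p be its pumping constant.
Take w = a^p b^p a^p b^p = uu where u = a^pb^p; then w ∈ L and |w| = 4p ≥ p.
Write w = xyz as guaranteed by the lemma, with |xy| ≤ p and y is nonempty.
Because |xy| ≤ p and w begins with p copies of a, we have y = a^k with 1 ≤ k ≤ p.
Pump with i = 2: xy^2z = a^{p+k} b^p a^p b^p, of length 4p+k. Suppose this equals vv. The string starts with a and ends with b, so v does too; thus the boundary between the two copies of v is a b→a transition. There is exactly one such transition, at position 2p+k, so |v| = 2p+k and |vv| = 4p+2k ≠ 4p+k since k ≥ 1. So xy^2z ∉ L.
Contradiction. Therefore L is not regular.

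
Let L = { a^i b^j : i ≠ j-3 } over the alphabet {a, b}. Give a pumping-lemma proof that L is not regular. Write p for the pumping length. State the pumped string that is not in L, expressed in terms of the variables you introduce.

a^{p+p!} b^{p+p!+3}

Assume L is regular. Let p be the pumping length given by the pumping lemma.
Choose w = a^p b^{p+p!+3}. Since p ≠ (p+p!+3)-3 = p+p!, w ∈ L; and |w| ≥ p.
Write w = xyz as guaranteed by the lemma, with |xy| ≤ p and |y| ≥ 1.
Because |xy| ≤ p and w begins with p copies of a, we have y = a^k with 1 ≤ k ≤ p.
Since 1 ≤ k ≤ p, k divides p!; set t = 1 + p!/k. Then xy^t z has p + (p!/k)·k = p + p! copies of a. Now the a-count is p+p! and (b-count)-3 = (p+p!+3)-3 = p+p!, so i ≠ j-3 fails. So xy^t z = a^{p+p!} b^{p+p!+3} ∉ L.
Contradiction. Therefore L is not regular.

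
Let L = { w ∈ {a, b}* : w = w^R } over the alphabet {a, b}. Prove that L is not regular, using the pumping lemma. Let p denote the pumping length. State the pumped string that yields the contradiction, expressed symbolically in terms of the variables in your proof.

Assume L is regular; let p be its pumping constant.
Take w = a^p b a^p, a palindrome of length 2p+1 ≥ p.
The pumping lemma gives a decomposition w = xyz where |xy| ≤ p and |y| ≥ 1.
Because |xy| ≤ p and w begins with p copies of a, we have y = a^k with 1 ≤ k ≤ p.
Pump with i = 2: xy^2z = a^{p+k} b a^p. Its reverse is a^p b a^{p+k}, which differs from xy^2z since k ≥ 1. So xy^2z is not a palindrome and xy^2z ∉ L.
Contradiction. Therefore L is not regular.

a^{p+k} b a^p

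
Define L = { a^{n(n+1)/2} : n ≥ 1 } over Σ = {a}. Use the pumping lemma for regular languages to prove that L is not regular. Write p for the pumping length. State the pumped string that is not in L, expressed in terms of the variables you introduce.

Assume L is regular. Let p be the pumping length given by the pumping lemma.
Take w = a^{p(p+1)/2} ∈ L with |w| = p(p+1)/2 ≥ p.
By the pumping lemma, w = xyz with |xy| ≤ p and |y| ≥ 1.
Then y = a^k for some k with 1 ≤ k ≤ p.
Pump with i = 2: xy^2z = a^{p(p+1)/2+k}. Since 1 ≤ k ≤ p, p(p+1)/2 < p(p+1)/2+k ≤ p(p+1)/2+p < (p+1)(p+2)/2, so p(p+1)/2+k is strictly between consecutive triangular numbers. So xy^2z ∉ L.
This is a contradiction; hence L is not regular.

a^{p(p+1)/2+k}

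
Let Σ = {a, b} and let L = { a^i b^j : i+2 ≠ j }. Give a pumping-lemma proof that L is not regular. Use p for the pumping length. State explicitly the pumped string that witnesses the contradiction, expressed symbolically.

a^{p+p!} b^{p+p!+2}

Suppose for contradiction that L is regular, and let p be the pumping length.
Choose w = a^p b^{p+p!+2}. Since p ≠ (p+p!+2)-2 = p+p!, w ∈ L; and |w| ≥ p.
Write w = xyz as guaranteed by the lemma, with |xy| ≤ p and |y| ≥ 1.
Because |xy| ≤ p and w begins with p copies of a, we have y = a^k with 1 ≤ k ≤ p.
Since 1 ≤ k ≤ p, k divides p!; set t = 1 + p!/k. Then xy^t z has p + (p!/k)·k = p + p! copies of a. Now the a-count is p+p! and (b-count)-2 = (p+p!+2)-2 = p+p!, so i+2 ≠ j fails. So xy^t z = a^{p+p!} b^{p+p!+2} ∉ L.
This contradicts the pumping lemma, so L is not regular.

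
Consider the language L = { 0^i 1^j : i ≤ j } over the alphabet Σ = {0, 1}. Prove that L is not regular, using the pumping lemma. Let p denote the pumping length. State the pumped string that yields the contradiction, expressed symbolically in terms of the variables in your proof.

Assume L is regular; let p be its pumping constant.
Choose w = 0^p 1^p ∈ L, with |w| = 2p ≥ p.
By the pumping lemma, w = xyz with |xy| ≤ p and |y| ≥ 1.
Because |xy| ≤ p and w begins with p copies of 0, we have y = 0^k with 1 ≤ k ≤ p.
Consider xy^2z = 0^{p+k} 1^p. Since k ≥ 1, the 0-count p+k exceeds the 1-count p, so i ≤ j fails; thus xy^2z ∉ L.
Contradiction. Therefore L is not regular.

0^{p+k} 1^p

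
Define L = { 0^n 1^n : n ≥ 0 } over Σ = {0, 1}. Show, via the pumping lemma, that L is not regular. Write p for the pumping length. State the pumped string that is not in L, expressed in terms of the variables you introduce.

0^{p+k} 1^p

Assume L is regular; let p be its pumping constant.
Take w = 0^p 1^p. Then w ∈ L and |w| = 2p ≥ p.
By the pumping lemma, w = xyz with |xy| ≤ p and |y| > 0.
Because |xy| ≤ p and w begins with p copies of 0, we have y = 0^k with 1 ≤ k ≤ p.
Pump with i = 2: xy^2z = 0^{p+k} 1^p. For this to lie in L we would need p = p+k, which forces k = 0. But k ≥ 1, so xy^2z ∉ L.
This is a contradiction; hence L is not regular.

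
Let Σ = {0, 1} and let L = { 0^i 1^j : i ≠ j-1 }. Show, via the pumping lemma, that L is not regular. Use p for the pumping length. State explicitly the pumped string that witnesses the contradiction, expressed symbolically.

0^{p+p!} 1^{p+p!+1}

Toward a contradiction, assume L is regular with pumping length p.
Choose w = 0^p 1^{p+p!+1}. Since p ≠ (p+p!+1)-1 = p+p!, w ∈ L; and |w| ≥ p.
Write w = xyz as guaranteed by the lemma, with |xy| ≤ p and |y| ≥ 1.
The first p characters of w are 0's, so xy (and hence y) consists only of 0's. Write y = 0^k, 1 ≤ k ≤ p.
Since 1 ≤ k ≤ p, k divides p!; set t = 1 + p!/k. Then xy^t z has p + (p!/k)·k = p + p! copies of 0. Now the 0-count is p+p! and (1-count)-1 = (p+p!+1)-1 = p+p!, so i ≠ j-1 fails. So xy^t z = 0^{p+p!} 1^{p+p!+1} ∉ L.
This contradicts the pumping lemma, so L is not regular.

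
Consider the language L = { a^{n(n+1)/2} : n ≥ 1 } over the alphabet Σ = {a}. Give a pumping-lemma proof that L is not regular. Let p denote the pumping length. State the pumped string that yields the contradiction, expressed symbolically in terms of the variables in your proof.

Assume L is regular. Let p be the pumping length given by the pumping lemma.
Take w = a^{p(p+1)/2} ∈ L with |w| = p(p+1)/2 ≥ p.
Write w = xyz as guaranteed by the lemma, with |xy| ≤ p and |y| > 0.
Then y = a^k for some k with 1 ≤ k ≤ p.
Pump with i = 2: xy^2z = a^{p(p+1)/2+k}. Since 1 ≤ k ≤ p, p(p+1)/2 < p(p+1)/2+k ≤ p(p+1)/2+p < (p+1)(p+2)/2, so p(p+1)/2+k is strictly between consecutive triangular numbers. So xy^2z ∉ L.
Contradiction. Therefore L is not regular.

a^{p(p+1)/2+k}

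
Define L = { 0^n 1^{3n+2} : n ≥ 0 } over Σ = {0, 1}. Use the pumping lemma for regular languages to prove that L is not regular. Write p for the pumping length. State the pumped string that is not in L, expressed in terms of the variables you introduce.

0^{p+k} 1^{3p+2}

Toward a contradiction, assume L is regular with pumping length p.
Choose w = 0^p 1^{3p+2}, which is in L with |w| = 4p+2 ≥ p.
Write w = xyz as guaranteed by the lemma, with |xy| ≤ p and |y| > 0.
The first p characters of w are 0's, so xy (and hence y) consists only of 0's. Write y = 0^k, 1 ≤ k ≤ p.
Pump with i = 2: xy^2z = 0^{p+k} 1^{3p+2}. For this to lie in L we would need 3p+2 = 3(p+k)+2, which forces k = 0. But k ≥ 1, so xy^2z ∉ L.
This is a contradiction; hence L is not regular.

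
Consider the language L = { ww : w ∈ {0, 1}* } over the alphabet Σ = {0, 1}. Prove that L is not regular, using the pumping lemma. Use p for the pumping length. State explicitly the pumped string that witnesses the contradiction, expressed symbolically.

Toward a contradiction, assume L is regular with pumping length p.
Take w = 0^p 1^p 0^p 1^p = uu where u = 0^p1^p; then w ∈ L and |w| = 4p ≥ p.
By the pumping lemma, w = xyz with |xy| ≤ p and y is nonempty.
The first p characters of w are 0's, so xy (and hence y) consists only of 0's. Write y = 0^k, 1 ≤ k ≤ p.
Pump with i = 2: xy^2z = 0^{p+k} 1^p 0^p 1^p, of length 4p+k. Suppose this equals vv. The string starts with 0 and ends with 1, so v does too; thus the boundary between the two copies of v is a 1→0 transition. There is exactly one such transition, at position 2p+k, so |v| = 2p+k and |vv| = 4p+2k ≠ 4p+k since k ≥ 1. So xy^2z ∉ L.
This is a contradiction; hence L is not regular.

0^{p+k} 1^p 0^p 1^p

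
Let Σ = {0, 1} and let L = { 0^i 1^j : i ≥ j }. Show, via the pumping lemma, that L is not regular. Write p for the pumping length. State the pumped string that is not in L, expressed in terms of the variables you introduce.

0^{p-k} 1^p

Suppose for contradiction that L is regular, and let p be the pumping length.
Choose w = 0^p 1^p ∈ L, with |w| = 2p ≥ p.
Write w = xyz as guaranteed by the lemma, with |xy| ≤ p and |y| ≥ 1.
The first p characters of w are 0's, so xy (and hence y) consists only of 0's. Write y = 0^k, 1 ≤ k ≤ p.
Consider xy^0z = xz = 0^{p-k} 1^p. Since k ≥ 1, the 0-count p-k is less than p, so i ≥ j fails; thus xz ∉ L.
Contradiction. Therefore L is not regular.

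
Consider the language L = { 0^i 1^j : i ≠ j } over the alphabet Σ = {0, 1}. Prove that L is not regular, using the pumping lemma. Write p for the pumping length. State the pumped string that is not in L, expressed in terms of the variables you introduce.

Toward a contradiction, assume L is regular with pumping length p.
Choose w = 0^p 1^{p+p!}. Since p ≠ p+p!, w ∈ L; and |w| ≥ p.
By the pumping lemma, w = xyz with |xy| ≤ p and |y| ≥ 1.
The first p characters of w are 0's, so xy (and hence y) consists only of 0's. Write y = 0^k, 1 ≤ k ≤ p.
Since 1 ≤ k ≤ p, k divides p!; set t = 1 + p!/k. Then xy^t z has p + (p!/k)·k = p + p! copies of 0. Now the 0-count equals the 1-count, so i ≠ j fails. So xy^t z = 0^{p+p!} 1^{p+p!} ∉ L.
This is a contradiction; hence L is not regular.

0^{p+p!} 1^{p+p!}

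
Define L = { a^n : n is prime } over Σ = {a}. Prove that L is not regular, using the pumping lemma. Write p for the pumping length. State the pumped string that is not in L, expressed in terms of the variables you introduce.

a^{q(1+k)}

Assume L is regular. Let p be the pumping length given by the pumping lemma.
Let q be a prime with q ≥ p+2 (infinitely many primes exist), and take w = a^q ∈ L with |w| = q ≥ p.
The pumping lemma gives a decomposition w = xyz where |xy| ≤ p and |y| ≥ 1.
Then y = a^k for some k with 1 ≤ k ≤ p.
Since 1 ≤ k ≤ p, |xz| = q-k. Pump with i = q+1: |xy^{q+1}z| = (q-k)+(q+1)k = q+qk = q(1+k), which is composite (both factors ≥ 2). So xy^{q+1}z = a^{q(1+k)} ∉ L.
This is a contradiction; hence L is not regular.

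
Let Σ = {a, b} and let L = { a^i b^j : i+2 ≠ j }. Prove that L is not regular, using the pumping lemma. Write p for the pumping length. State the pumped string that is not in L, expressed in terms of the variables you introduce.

Assume L is regular; let p be its pumping constant.
Choose w = a^p b^{p+p!+2}. Since p ≠ (p+p!+2)-2 = p+p!, w ∈ L; and |w| ≥ p.
Write w = xyz as guaranteed by the lemma, with |xy| ≤ p and |y| ≥ 1.
Since the first p symbols of w are all a's and |xy| ≤ p, y lies entirely in the leading a-block: y = a^k for some k with 1 ≤ k ≤ p.
Since 1 ≤ k ≤ p, k divides p!; set t = 1 + p!/k. Then xy^t z has p + (p!/k)·k = p + p! copies of a. Now the a-count is p+p! and (b-count)-2 = (p+p!+2)-2 = p+p!, so i+2 ≠ j fails. So xy^t z = a^{p+p!} b^{p+p!+2} ∉ L.
Contradiction. Therefore L is not regular.

a^{p+p!} b^{p+p!+2}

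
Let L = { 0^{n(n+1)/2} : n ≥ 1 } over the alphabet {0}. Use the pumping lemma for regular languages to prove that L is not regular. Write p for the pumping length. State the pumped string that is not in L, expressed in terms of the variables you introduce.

0^{p(p+1)/2+k}

Suppose for contradiction that L is regular, and let p be the pumping length.
Take w = 0^{p(p+1)/2} ∈ L with |w| = p(p+1)/2 ≥ p.
By the pumping lemma, w = xyz with |xy| ≤ p and |y| > 0.
Then y = 0^k for some k with 1 ≤ k ≤ p.
Pump with i = 2: xy^2z = 0^{p(p+1)/2+k}. Since 1 ≤ k ≤ p, p(p+1)/2 < p(p+1)/2+k ≤ p(p+1)/2+p < (p+1)(p+2)/2, so p(p+1)/2+k is strictly between consecutive triangular numbers. So xy^2z ∉ L.
This is a contradiction; hence L is not regular.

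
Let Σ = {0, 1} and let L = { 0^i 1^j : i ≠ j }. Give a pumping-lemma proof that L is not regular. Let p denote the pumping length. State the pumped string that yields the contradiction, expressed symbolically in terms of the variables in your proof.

Assume L is regular; let p be its pumping constant.
Choose w = 0^p 1^{p+p!}. Since p ≠ p+p!, w ∈ L; and |w| ≥ p.
By the pumping lemma, w = xyz with |xy| ≤ p and y is nonempty.
Because |xy| ≤ p and w begins with p copies of 0, we have y = 0^k with 1 ≤ k ≤ p.
Since 1 ≤ k ≤ p, k divides p!; set t = 1 + p!/k. Then xy^t z has p + (p!/k)·k = p + p! copies of 0. Now the 0-count equals the 1-count, so i ≠ j fails. So xy^t z = 0^{p+p!} 1^{p+p!} ∉ L.
This is a contradiction; hence L is not regular.

0^{p+p!} 1^{p+p!}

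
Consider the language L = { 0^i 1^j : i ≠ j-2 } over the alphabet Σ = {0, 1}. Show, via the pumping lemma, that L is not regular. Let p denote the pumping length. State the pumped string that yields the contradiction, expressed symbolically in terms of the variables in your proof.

Assume L is regular. Let p be the pumping length given by the pumping lemma.
Choose w = 0^p 1^{p+p!+2}. Since p ≠ (p+p!+2)-2 = p+p!, w ∈ L; and |w| ≥ p.
By the pumping lemma, w = xyz with |xy| ≤ p and y is nonempty.
Because |xy| ≤ p and w begins with p copies of 0, we have y = 0^k with 1 ≤ k ≤ p.
Since 1 ≤ k ≤ p, k divides p!; set t = 1 + p!/k. Then xy^t z has p + (p!/k)·k = p + p! copies of 0. Now the 0-count is p+p! and (1-count)-2 = (p+p!+2)-2 = p+p!, so i ≠ j-2 fails. So xy^t z = 0^{p+p!} 1^{p+p!+2} ∉ L.
This contradicts the pumping lemma, so L is not regular.

0^{p+p!} 1^{p+p!+2}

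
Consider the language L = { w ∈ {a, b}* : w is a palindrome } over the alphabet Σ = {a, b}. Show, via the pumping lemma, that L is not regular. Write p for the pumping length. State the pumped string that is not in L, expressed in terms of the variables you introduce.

a^{p+k} b a^p

Suppose for contradiction that L is regular, and let p be the pumping length.
Take w = a^p b a^p, a palindrome of length 2p+1 ≥ p.
Write w = xyz as guaranteed by the lemma, with |xy| ≤ p and y is nonempty.
Because |xy| ≤ p and w begins with p copies of a, we have y = a^k with 1 ≤ k ≤ p.
Pump with i = 2: xy^2z = a^{p+k} b a^p. Its reverse is a^p b a^{p+k}, which differs from xy^2z since k ≥ 1. So xy^2z is not a palindrome and xy^2z ∉ L.
This contradicts the pumping lemma, so L is not regular.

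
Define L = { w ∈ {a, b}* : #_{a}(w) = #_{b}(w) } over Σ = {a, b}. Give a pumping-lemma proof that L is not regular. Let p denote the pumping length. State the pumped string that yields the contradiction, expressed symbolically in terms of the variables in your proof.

Toward a contradiction, assume L is regular with pumping length p.
Choose w = a^p b^p ∈ L with |w| = 2p ≥ p.
The pumping lemma gives a decomposition w = xyz where |xy| ≤ p and |y| ≥ 1.
Since the first p symbols of w are all a's and |xy| ≤ p, y lies entirely in the leading a-block: y = a^k for some k with 1 ≤ k ≤ p.
Pump with i = 2: xy^2z = a^{p+k} b^p has p+k occurrences of a but only p of b. Since k ≥ 1 the counts differ, so xy^2z ∉ L.
This is a contradiction; hence L is not regular.

a^{p+k} b^p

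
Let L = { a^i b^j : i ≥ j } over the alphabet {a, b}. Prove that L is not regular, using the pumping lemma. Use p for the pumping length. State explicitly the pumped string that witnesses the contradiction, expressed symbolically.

a^{p-k} b^p

Assume L is regular. Let p be the pumping length given by the pumping lemma.
Choose w = a^p b^p ∈ L, with |w| = 2p ≥ p.
By the pumping lemma, w = xyz with |xy| ≤ p and y is nonempty.
The first p characters of w are a's, so xy (and hence y) consists only of a's. Write y = a^k, 1 ≤ k ≤ p.
Consider xy^0z = xz = a^{p-k} b^p. Since k ≥ 1, the a-count p-k is less than p, so i ≥ j fails; thus xz ∉ L.
This is a contradiction; hence L is not regular.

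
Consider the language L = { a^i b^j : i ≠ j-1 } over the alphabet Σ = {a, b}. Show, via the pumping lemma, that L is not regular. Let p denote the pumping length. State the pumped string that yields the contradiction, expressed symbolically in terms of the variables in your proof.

Assume L is regular. Let p be the pumping length given by the pumping lemma.
Choose w = a^p b^{p+p!+1}. Since p ≠ (p+p!+1)-1 = p+p!, w ∈ L; and |w| ≥ p.
The pumping lemma gives a decomposition w = xyz where |xy| ≤ p and |y| > 0.
Since the first p symbols of w are all a's and |xy| ≤ p, y lies entirely in the leading a-block: y = a^k for some k with 1 ≤ k ≤ p.
Since 1 ≤ k ≤ p, k divides p!; set t = 1 + p!/k. Then xy^t z has p + (p!/k)·k = p + p! copies of a. Now the a-count is p+p! and (b-count)-1 = (p+p!+1)-1 = p+p!, so i ≠ j-1 fails. So xy^t z = a^{p+p!} b^{p+p!+1} ∉ L.
Contradiction. Therefore L is not regular.

a^{p+p!} b^{p+p!+1}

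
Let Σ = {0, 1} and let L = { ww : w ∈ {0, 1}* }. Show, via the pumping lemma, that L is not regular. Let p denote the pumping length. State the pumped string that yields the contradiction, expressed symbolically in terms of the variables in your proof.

Suppose for contradiction that L is regular, and let p be the pumping length.
Take w = 0^p 1^p 0^p 1^p = uu where u = 0^p1^p; then w ∈ L and |w| = 4p ≥ p.
The pumping lemma gives a decomposition w = xyz where |xy| ≤ p and |y| ≥ 1.
Because |xy| ≤ p and w begins with p copies of 0, we have y = 0^k with 1 ≤ k ≤ p.
Pump with i = 2: xy^2z = 0^{p+k} 1^p 0^p 1^p, of length 4p+k. Suppose this equals vv. The string starts with 0 and ends with 1, so v does too; thus the boundary between the two copies of v is a 1→0 transition. There is exactly one such transition, at position 2p+k, so |v| = 2p+k and |vv| = 4p+2k ≠ 4p+k since k ≥ 1. So xy^2z ∉ L.
Contradiction. Therefore L is not regular.

0^{p+k} 1^p 0^p 1^p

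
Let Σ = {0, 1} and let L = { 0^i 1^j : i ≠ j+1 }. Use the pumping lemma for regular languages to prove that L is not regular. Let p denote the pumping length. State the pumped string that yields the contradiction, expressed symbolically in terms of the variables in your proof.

0^{p+p!} 1^{p+p!-1}

Suppose for contradiction that L is regular, and let p be the pumping length.
Choose w = 0^p 1^{p+p!-1}. Since p ≠ (p+p!-1)+1 = p+p!, w ∈ L; and |w| ≥ p.
The pumping lemma gives a decomposition w = xyz where |xy| ≤ p and y is nonempty.
The first p characters of w are 0's, so xy (and hence y) consists only of 0's. Write y = 0^k, 1 ≤ k ≤ p.
Since 1 ≤ k ≤ p, k divides p!; set t = 1 + p!/k. Then xy^t z has p + (p!/k)·k = p + p! copies of 0. Now the 0-count is p+p! and (1-count)+1 = (p+p!-1)+1 = p+p!, so i ≠ j+1 fails. So xy^t z = 0^{p+p!} 1^{p+p!-1} ∉ L.
This contradicts the pumping lemma, so L is not regular.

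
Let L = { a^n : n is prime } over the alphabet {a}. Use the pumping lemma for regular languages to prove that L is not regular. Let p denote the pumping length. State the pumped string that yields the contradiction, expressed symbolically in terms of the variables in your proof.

a^{q(1+k)}

Assume L is regular; let p be its pumping constant.
Let q be a prime with q ≥ p+2 (infinitely many primes exist), and take w = a^q ∈ L with |w| = q ≥ p.
By the pumping lemma, w = xyz with |xy| ≤ p and |y| > 0.
Then y = a^k for some k with 1 ≤ k ≤ p.
Since 1 ≤ k ≤ p, |xz| = q-k. Pump with i = q+1: |xy^{q+1}z| = (q-k)+(q+1)k = q+qk = q(1+k), which is composite (both factors ≥ 2). So xy^{q+1}z = a^{q(1+k)} ∉ L.
This is a contradiction; hence L is not regular.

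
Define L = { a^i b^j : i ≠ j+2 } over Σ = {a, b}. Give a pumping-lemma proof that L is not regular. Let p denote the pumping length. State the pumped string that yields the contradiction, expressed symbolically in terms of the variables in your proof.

a^{p+p!} b^{p+p!-2}

Toward a contradiction, assume L is regular with pumping length p.
Choose w = a^p b^{p+p!-2}. Since p ≠ (p+p!-2)+2 = p+p!, w ∈ L; and |w| ≥ p.
Write w = xyz as guaranteed by the lemma, with |xy| ≤ p and y is nonempty.
Since the first p symbols of w are all a's and |xy| ≤ p, y lies entirely in the leading a-block: y = a^k for some k with 1 ≤ k ≤ p.
Since 1 ≤ k ≤ p, k divides p!; set t = 1 + p!/k. Then xy^t z has p + (p!/k)·k = p + p! copies of a. Now the a-count is p+p! and (b-count)+2 = (p+p!-2)+2 = p+p!, so i ≠ j+2 fails. So xy^t z = a^{p+p!} b^{p+p!-2} ∉ L.
This contradicts the pumping lemma, so L is not regular.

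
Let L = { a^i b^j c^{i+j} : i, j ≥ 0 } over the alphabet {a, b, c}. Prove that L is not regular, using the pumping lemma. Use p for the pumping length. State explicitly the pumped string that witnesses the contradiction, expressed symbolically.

a^{p+k} b^p c^{2p}

Toward a contradiction, assume L is regular with pumping length p.
Take w = a^p b^p c^{2p} ∈ L (with i=j=p, i+j=2p), |w| = 4p ≥ p.
By the pumping lemma, w = xyz with |xy| ≤ p and y is nonempty.
Because |xy| ≤ p and w begins with p copies of a, we have y = a^k with 1 ≤ k ≤ p.
Consider xy^2z = a^{p+k} b^p c^{2p}. Now the a- and b-counts sum to 2p+k, but the c-count is 2p ≠ 2p+k. So xy^2z ∉ L.
This is a contradiction; hence L is not regular.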